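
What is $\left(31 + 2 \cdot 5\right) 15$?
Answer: $615$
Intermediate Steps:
$\left(31 + 2 \cdot 5\right) 15 = \left(31 + 10\right) 15 = 41 \cdot 15 = 615$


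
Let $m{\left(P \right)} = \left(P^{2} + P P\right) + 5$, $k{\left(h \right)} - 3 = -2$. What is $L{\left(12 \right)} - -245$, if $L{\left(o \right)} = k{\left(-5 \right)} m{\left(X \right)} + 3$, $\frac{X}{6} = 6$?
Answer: $2845$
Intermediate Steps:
$X = 36$ ($X = 6 \cdot 6 = 36$)
$k{\left(h \right)} = 1$ ($k{\left(h \right)} = 3 - 2 = 1$)
$m{\left(P \right)} = 5 + 2 P^{2}$ ($m{\left(P \right)} = \left(P^{2} + P^{2}\right) + 5 = 2 P^{2} + 5 = 5 + 2 P^{2}$)
$L{\left(o \right)} = 2600$ ($L{\left(o \right)} = 1 \left(5 + 2 \cdot 36^{2}\right) + 3 = 1 \left(5 + 2 \cdot 1296\right) + 3 = 1 \left(5 + 2592\right) + 3 = 1 \cdot 2597 + 3 = 2597 + 3 = 2600$)
$L{\left(12 \right)} - -245 = 2600 - -245 = 2600 + 245 = 2845$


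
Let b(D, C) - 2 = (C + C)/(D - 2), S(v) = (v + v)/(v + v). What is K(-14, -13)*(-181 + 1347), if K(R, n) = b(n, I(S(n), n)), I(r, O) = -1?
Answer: 37312/15 ≈ 2487.5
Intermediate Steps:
S(v) = 1 (S(v) = (2*v)/((2*v)) = (2*v)*(1/(2*v)) = 1)
b(D, C) = 2 + 2*C/(-2 + D) (b(D, C) = 2 + (C + C)/(D - 2) = 2 + (2*C)/(-2 + D) = 2 + 2*C/(-2 + D))
K(R, n) = 2*(-3 + n)/(-2 + n) (K(R, n) = 2*(-2 - 1 + n)/(-2 + n) = 2*(-3 + n)/(-2 + n))
K(-14, -13)*(-181 + 1347) = (2*(-3 - 13)/(-2 - 13))*(-181 + 1347) = (2*(-16)/(-15))*1166 = (2*(-1/15)*(-16))*1166 = (32/15)*1166 = 37312/15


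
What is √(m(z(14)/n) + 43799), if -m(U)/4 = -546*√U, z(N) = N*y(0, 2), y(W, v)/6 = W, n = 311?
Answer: √43799 ≈ 209.28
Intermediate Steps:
y(W, v) = 6*W
z(N) = 0 (z(N) = N*(6*0) = N*0 = 0)
m(U) = 2184*√U (m(U) = -(-2184)*√U = 2184*√U)
√(m(z(14)/n) + 43799) = √(2184*√(0/311) + 43799) = √(2184*√(0*(1/311)) + 43799) = √(2184*√0 + 43799) = √(2184*0 + 43799) = √(0 + 43799) = √43799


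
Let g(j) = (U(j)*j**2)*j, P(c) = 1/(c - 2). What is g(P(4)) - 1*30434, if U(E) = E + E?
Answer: -243471/8 ≈ -30434.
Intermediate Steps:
U(E) = 2*E
P(c) = 1/(-2 + c)
g(j) = 2*j**4 (g(j) = ((2*j)*j**2)*j = (2*j**3)*j = 2*j**4)
g(P(4)) - 1*30434 = 2*(1/(-2 + 4))**4 - 1*30434 = 2*(1/2)**4 - 30434 = 2*(1/16) - 30434 = 1/8 - 30434 = -243471/8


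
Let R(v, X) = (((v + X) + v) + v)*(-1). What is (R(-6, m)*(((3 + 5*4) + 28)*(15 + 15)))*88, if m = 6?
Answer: 1615680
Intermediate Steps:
R(v, X) = -X - 3*v (R(v, X) = (((X + v) + v) + v)*(-1) = ((X + 2*v) + v)*(-1) = (X + 3*v)*(-1) = -X - 3*v)
(R(-6, m)*(((3 + 5*4) + 28)*(15 + 15)))*88 = ((-1*6 - 3*(-6))*(((3 + 5*4) + 28)*(15 + 15)))*88 = ((-6 + 18)*(((3 + 20) + 28)*30))*88 = (12*((23 + 28)*30))*88 = (12*(51*30))*88 = (12*1530)*88 = 18360*88 = 1615680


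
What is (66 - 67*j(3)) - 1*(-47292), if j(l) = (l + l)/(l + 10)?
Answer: 615252/13 ≈ 47327.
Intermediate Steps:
j(l) = 2*l/(10 + l) (j(l) = (2*l)/(10 + l) = 2*l/(10 + l))
(66 - 67*j(3)) - 1*(-47292) = (66 - 134*3/(10 + 3)) - 1*(-47292) = (66 - 134*3/13) + 47292 = (66 - 67*6/13) + 47292 = (66 - 402/13) + 47292 = 456/13 + 47292 = 615252/13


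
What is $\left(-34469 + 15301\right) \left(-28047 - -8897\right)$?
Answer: $367067200$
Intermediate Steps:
$\left(-34469 + 15301\right) \left(-28047 - -8897\right) = - 19168 \left(-28047 + \left(-103 + 9000\right)\right) = - 19168 \left(-28047 + 8897\right) = \left(-19168\right) \left(-19150\right) = 367067200$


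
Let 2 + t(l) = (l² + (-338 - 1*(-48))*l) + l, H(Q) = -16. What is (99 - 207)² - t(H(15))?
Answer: 6786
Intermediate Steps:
t(l) = -2 + l² - 289*l (t(l) = -2 + ((l² + (-338 - 1*(-48))*l) + l) = -2 + ((l² + (-338 + 48)*l) + l) = -2 + ((l² - 290*l) + l) = -2 + (l² - 289*l) = -2 + l² - 289*l)
(99 - 207)² - t(H(15)) = (99 - 207)² - (-2 + (-16)² - 289*(-16)) = (-108)² - (-2 + 256 + 4624) = 11664 - 1*4878 = 11664 - 4878 = 6786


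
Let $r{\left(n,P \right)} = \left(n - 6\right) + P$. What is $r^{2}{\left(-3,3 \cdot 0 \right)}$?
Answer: $81$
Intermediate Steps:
$r{\left(n,P \right)} = -6 + P + n$ ($r{\left(n,P \right)} = \left(-6 + n\right) + P = -6 + P + n$)
$r^{2}{\left(-3,3 \cdot 0 \right)} = \left(-6 + 3 \cdot 0 - 3\right)^{2} = \left(-6 + 0 - 3\right)^{2} = \left(-9\right)^{2} = 81$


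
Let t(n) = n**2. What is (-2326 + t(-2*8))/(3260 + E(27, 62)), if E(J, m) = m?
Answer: -1035/1661 ≈ -0.62312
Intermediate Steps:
(-2326 + t(-2*8))/(3260 + E(27, 62)) = (-2326 + (-2*8)**2)/(3260 + 62) = (-2326 + (-16)**2)/3322 = (-2326 + 256)*(1/3322) = -2070*1/3322 = -1035/1661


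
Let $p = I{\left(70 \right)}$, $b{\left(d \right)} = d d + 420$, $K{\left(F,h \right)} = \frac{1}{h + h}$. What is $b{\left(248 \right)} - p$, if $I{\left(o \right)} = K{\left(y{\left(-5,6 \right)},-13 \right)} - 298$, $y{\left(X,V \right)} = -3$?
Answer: $\frac{1617773}{26} \approx 62222.0$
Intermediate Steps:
$K{\left(F,h \right)} = \frac{1}{2 h}$
$b{\left(d \right)} = 420 + d^{2}$ ($b{\left(d \right)} = d^{2} + 420 = 420 + d^{2}$)
$I{\left(o \right)} = - \frac{7749}{26}$ ($I{\left(o \right)} = \frac{1}{2 \left(-13\right)} - 298 = \frac{1}{2} \left(- \frac{1}{13}\right) - 298 = - \frac{1}{26} - 298 = - \frac{7749}{26}$)
$p = - \frac{7749}{26} \approx -298.04$
$b{\left(248 \right)} - p = \left(420 + 248^{2}\right) - - \frac{7749}{26} = \left(420 + 61504\right) + \frac{7749}{26} = 61924 + \frac{7749}{26} = \frac{1617773}{26}$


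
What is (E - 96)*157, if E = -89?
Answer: -29045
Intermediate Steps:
(E - 96)*157 = (-89 - 96)*157 = -185*157 = -29045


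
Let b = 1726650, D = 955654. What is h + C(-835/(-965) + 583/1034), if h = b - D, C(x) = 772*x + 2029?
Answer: 36384029/47 ≈ 7.7413e+5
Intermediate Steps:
C(x) = 2029 + 772*x
h = 770996 (h = 1726650 - 1*955654 = 1726650 - 955654 = 770996)
h + C(-835/(-965) + 583/1034) = 770996 + (2029 + 772*(-835/(-965) + 583/1034)) = 770996 + (2029 + 772*(-835*(-1/965) + 583*(1/1034))) = 770996 + (2029 + 772*(167/193 + 53/94)) = 770996 + (2029 + 772*(25927/18142)) = 770996 + (2029 + 51854/47) = 770996 + 147217/47 = 36384029/47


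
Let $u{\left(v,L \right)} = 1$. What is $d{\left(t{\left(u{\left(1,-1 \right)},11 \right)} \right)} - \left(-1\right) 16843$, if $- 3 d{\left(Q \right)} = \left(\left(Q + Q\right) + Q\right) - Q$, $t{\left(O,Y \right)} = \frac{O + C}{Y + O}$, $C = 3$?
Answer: $\frac{151585}{9} \approx 16843.0$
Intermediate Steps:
$t{\left(O,Y \right)} = \frac{3 + O}{O + Y}$ ($t{\left(O,Y \right)} = \frac{O + 3}{Y + O} = \frac{3 + O}{O + Y}$)
$d{\left(Q \right)} = - \frac{2 Q}{3}$ ($d{\left(Q \right)} = - \frac{\left(\left(Q + Q\right) + Q\right) - Q}{3} = - \frac{\left(2 Q + Q\right) - Q}{3} = - \frac{3 Q - Q}{3} = - \frac{2 Q}{3}$)
$d{\left(t{\left(u{\left(1,-1 \right)},11 \right)} \right)} - \left(-1\right) 16843 = - \frac{2 \frac{3 + 1}{1 + 11}}{3} - \left(-1\right) 16843 = - \frac{2 \cdot \frac{1}{12} \cdot 4}{3} - -16843 = - \frac{2 \cdot \frac{1}{12} \cdot 4}{3} + 16843 = \left(- \frac{2}{3}\right) \frac{1}{3} + 16843 = - \frac{2}{9} + 16843 = \frac{151585}{9}$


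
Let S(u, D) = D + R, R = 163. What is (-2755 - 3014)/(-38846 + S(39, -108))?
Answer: 5769/38791 ≈ 0.14872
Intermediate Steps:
S(u, D) = 163 + D (S(u, D) = D + 163 = 163 + D)
(-2755 - 3014)/(-38846 + S(39, -108)) = (-2755 - 3014)/(-38846 + (163 - 108)) = -5769/(-38846 + 55) = -5769/(-38791) = -5769*(-1/38791) = 5769/38791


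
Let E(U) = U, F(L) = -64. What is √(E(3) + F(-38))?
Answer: I*√61 ≈ 7.8102*I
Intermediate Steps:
√(E(3) + F(-38)) = √(3 - 64) = √(-61) = I*√61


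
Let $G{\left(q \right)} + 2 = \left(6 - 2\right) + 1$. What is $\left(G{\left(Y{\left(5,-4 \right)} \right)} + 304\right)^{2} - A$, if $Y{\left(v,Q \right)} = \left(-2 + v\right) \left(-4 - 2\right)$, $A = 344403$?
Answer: $-250154$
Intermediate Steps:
$Y{\left(v,Q \right)} = 12 - 6 v$ ($Y{\left(v,Q \right)} = \left(-2 + v\right) \left(-6\right) = 12 - 6 v$)
$G{\left(q \right)} = 3$ ($G{\left(q \right)} = -2 + \left(\left(6 - 2\right) + 1\right) = -2 + \left(4 + 1\right) = -2 + 5 = 3$)
$\left(G{\left(Y{\left(5,-4 \right)} \right)} + 304\right)^{2} - A = \left(3 + 304\right)^{2} - 344403 = 307^{2} - 344403 = 94249 - 344403 = -250154$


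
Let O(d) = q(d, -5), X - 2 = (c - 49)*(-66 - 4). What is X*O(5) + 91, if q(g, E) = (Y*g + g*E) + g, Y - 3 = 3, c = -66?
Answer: 80611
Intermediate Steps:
Y = 6 (Y = 3 + 3 = 6)
q(g, E) = 7*g + E*g (q(g, E) = (6*g + g*E) + g = (6*g + E*g) + g = 7*g + E*g)
X = 8052 (X = 2 + (-66 - 49)*(-66 - 4) = 2 - 115*(-70) = 2 + 8050 = 8052)
O(d) = 2*d (O(d) = d*(7 - 5) = d*2 = 2*d)
X*O(5) + 91 = 8052*(2*5) + 91 = 8052*10 + 91 = 80520 + 91 = 80611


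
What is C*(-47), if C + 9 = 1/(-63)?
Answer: 26696/63 ≈ 423.75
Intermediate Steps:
C = -568/63 (C = -9 + 1/(-63) = -9 - 1/63 = -568/63 ≈ -9.0159)
C*(-47) = -568/63*(-47) = 26696/63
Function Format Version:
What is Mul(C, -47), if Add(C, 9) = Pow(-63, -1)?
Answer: Rational(26696, 63) ≈ 423.75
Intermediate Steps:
C = Rational(-568, 63) (C = Add(-9, Pow(-63, -1)) = Add(-9, Rational(-1, 63)) = Rational(-568, 63) ≈ -9.0159)
Mul(C, -47) = Mul(Rational(-568, 63), -47) = Rational(26696, 63)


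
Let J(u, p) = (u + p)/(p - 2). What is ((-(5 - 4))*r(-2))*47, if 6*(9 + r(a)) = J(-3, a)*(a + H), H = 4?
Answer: 4841/12 ≈ 403.42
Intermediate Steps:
J(u, p) = (p + u)/(-2 + p)
r(a) = -9 + (-3 + a)*(4 + a)/(6*(-2 + a)) (r(a) = -9 + (((a - 3)/(-2 + a))*(a + 4))/6 = -9 + (((-3 + a)/(-2 + a))*(4 + a))/6 = -9 + ((-3 + a)*(4 + a)/(-2 + a))/6 = -9 + (-3 + a)*(4 + a)/(6*(-2 + a)))
((-(5 - 4))*r(-2))*47 = ((-(5 - 4))*((96 + (-2)² - 53*(-2))/(6*(-2 - 2))))*47 = ((-1*1)*((⅙)*(96 + 4 + 106)/(-4)))*47 = -(-1)*206/(6*4)*47 = -1*(-103/12)*47 = (103/12)*47 = 4841/12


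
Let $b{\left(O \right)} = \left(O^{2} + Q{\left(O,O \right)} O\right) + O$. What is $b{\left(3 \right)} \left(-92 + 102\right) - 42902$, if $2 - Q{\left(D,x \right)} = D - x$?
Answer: $-42722$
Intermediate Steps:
$Q{\left(D,x \right)} = 2 + x - D$ ($Q{\left(D,x \right)} = 2 - \left(D - x\right) = 2 + x - D$)
$b{\left(O \right)} = O^{2} + 3 O$ ($b{\left(O \right)} = \left(O^{2} + \left(2 + O - O\right) O\right) + O = \left(O^{2} + 2 O\right) + O = O^{2} + 3 O$)
$b{\left(3 \right)} \left(-92 + 102\right) - 42902 = 3 \left(3 + 3\right) \left(-92 + 102\right) - 42902 = 3 \cdot 6 \cdot 10 - 42902 = 18 \cdot 10 - 42902 = 180 - 42902 = -42722$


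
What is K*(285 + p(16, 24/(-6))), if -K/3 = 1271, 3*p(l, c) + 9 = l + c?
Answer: -1090518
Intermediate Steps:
p(l, c) = -3 + c/3 + l/3 (p(l, c) = -3 + (l + c)/3 = -3 + (c + l)/3 = -3 + (c/3 + l/3) = -3 + c/3 + l/3)
K = -3813 (K = -3*1271 = -3813)
K*(285 + p(16, 24/(-6))) = -3813*(285 + (-3 + (24/(-6))/3 + (⅓)*16)) = -3813*(285 + (-3 + (24*(-⅙))/3 + 16/3)) = -3813*(285 + (-3 + (⅓)*(-4) + 16/3)) = -3813*(285 + (-3 - 4/3 + 16/3)) = -3813*(285 + 1) = -3813*286 = -1090518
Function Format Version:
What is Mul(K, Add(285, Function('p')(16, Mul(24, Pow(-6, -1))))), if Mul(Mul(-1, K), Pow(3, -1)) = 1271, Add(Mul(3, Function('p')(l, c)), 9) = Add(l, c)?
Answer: -1090518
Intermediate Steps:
Function('p')(l, c) = Add(-3, Mul(Rational(1, 3), c), Mul(Rational(1, 3), l)) (Function('p')(l, c) = Add(-3, Mul(Rational(1, 3), Add(l, c))) = Add(-3, Mul(Rational(1, 3), Add(c, l))) = Add(-3, Add(Mul(Rational(1, 3), c), Mul(Rational(1, 3), l))) = Add(-3, Mul(Rational(1, 3), c), Mul(Rational(1, 3), l)))
K = -3813 (K = Mul(-3, 1271) = -3813)
Mul(K, Add(285, Function('p')(16, Mul(24, Pow(-6, -1))))) = Mul(-3813, Add(285, Add(-3, Mul(Rational(1, 3), Mul(24, Pow(-6, -1))), Mul(Rational(1, 3), 16)))) = Mul(-3813, Add(285, Add(-3, Mul(Rational(1, 3), Mul(24, Rational(-1, 6))), Rational(16, 3)))) = Mul(-3813, Add(285, Add(-3, Mul(Rational(1, 3), -4), Rational(16, 3)))) = Mul(-3813, Add(285, Add(-3, Rational(-4, 3), Rational(16, 3)))) = Mul(-3813, Add(285, 1)) = Mul(-3813, 286) = -1090518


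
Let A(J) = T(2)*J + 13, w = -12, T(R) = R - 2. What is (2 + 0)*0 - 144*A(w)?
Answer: -1872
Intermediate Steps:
T(R) = -2 + R
A(J) = 13 (A(J) = (-2 + 2)*J + 13 = 0*J + 13 = 0 + 13 = 13)
(2 + 0)*0 - 144*A(w) = (2 + 0)*0 - 144*13 = 2*0 - 1872 = 0 - 1872 = -1872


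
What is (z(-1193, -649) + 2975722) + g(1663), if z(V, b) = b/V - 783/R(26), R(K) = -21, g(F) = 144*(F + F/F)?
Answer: 26851603554/8351 ≈ 3.2154e+6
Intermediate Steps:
g(F) = 144 + 144*F (g(F) = 144*(F + 1) = 144*(1 + F) = 144 + 144*F)
z(V, b) = 261/7 + b/V (z(V, b) = b/V - 783/(-21) = b/V - 783*(-1/21) = b/V + 261/7 = 261/7 + b/V)
(z(-1193, -649) + 2975722) + g(1663) = ((261/7 - 649/(-1193)) + 2975722) + (144 + 144*1663) = ((261/7 - 649*(-1/1193)) + 2975722) + (144 + 239472) = ((261/7 + 649/1193) + 2975722) + 239616 = (315916/8351 + 2975722) + 239616 = 24850570338/8351 + 239616 = 26851603554/8351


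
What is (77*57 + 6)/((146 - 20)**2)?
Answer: 1465/5292 ≈ 0.27683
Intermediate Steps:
(77*57 + 6)/((146 - 20)**2) = (4389 + 6)/(126**2) = 4395/15876 = 4395*(1/15876) = 1465/5292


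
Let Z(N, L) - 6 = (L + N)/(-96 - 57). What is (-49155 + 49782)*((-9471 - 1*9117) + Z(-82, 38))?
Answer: -594187418/51 ≈ -1.1651e+7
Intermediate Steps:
Z(N, L) = 6 - L/153 - N/153 (Z(N, L) = 6 + (L + N)/(-96 - 57) = 6 + (L + N)/(-153) = 6 + (L + N)*(-1/153) = 6 + (-L/153 - N/153) = 6 - L/153 - N/153)
(-49155 + 49782)*((-9471 - 1*9117) + Z(-82, 38)) = (-49155 + 49782)*((-9471 - 1*9117) + (6 - 1/153*38 - 1/153*(-82))) = 627*((-9471 - 9117) + (6 - 38/153 + 82/153)) = 627*(-18588 + 962/153) = 627*(-2843002/153) = -594187418/51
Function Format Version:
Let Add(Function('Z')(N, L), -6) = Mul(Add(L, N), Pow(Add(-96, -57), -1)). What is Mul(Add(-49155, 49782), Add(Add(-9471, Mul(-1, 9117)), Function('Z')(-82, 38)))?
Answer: Rational(-594187418, 51) ≈ -1.1651e+7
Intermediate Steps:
Function('Z')(N, L) = Add(6, Mul(Rational(-1, 153), L), Mul(Rational(-1, 153), N)) (Function('Z')(N, L) = Add(6, Mul(Add(L, N), Pow(Add(-96, -57), -1))) = Add(6, Mul(Add(L, N), Pow(-153, -1))) = Add(6, Mul(Add(L, N), Rational(-1, 153))) = Add(6, Add(Mul(Rational(-1, 153), L), Mul(Rational(-1, 153), N))) = Add(6, Mul(Rational(-1, 153), L), Mul(Rational(-1, 153), N)))
Mul(Add(-49155, 49782), Add(Add(-9471, Mul(-1, 9117)), Function('Z')(-82, 38))) = Mul(Add(-49155, 49782), Add(Add(-9471, Mul(-1, 9117)), Add(6, Mul(Rational(-1, 153), 38), Mul(Rational(-1, 153), -82)))) = Mul(627, Add(Add(-9471, -9117), Add(6, Rational(-38, 153), Rational(82, 153)))) = Mul(627, Add(-18588, Rational(962, 153))) = Mul(627, Rational(-2843002, 153)) = Rational(-594187418, 51)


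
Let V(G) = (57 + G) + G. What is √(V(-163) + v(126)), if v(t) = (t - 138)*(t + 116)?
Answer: I*√3173 ≈ 56.329*I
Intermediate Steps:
V(G) = 57 + 2*G
v(t) = (-138 + t)*(116 + t)
√(V(-163) + v(126)) = √((57 + 2*(-163)) + (-16008 + 126² - 22*126)) = √((57 - 326) + (-16008 + 15876 - 2772)) = √(-269 - 2904) = √(-3173) = I*√3173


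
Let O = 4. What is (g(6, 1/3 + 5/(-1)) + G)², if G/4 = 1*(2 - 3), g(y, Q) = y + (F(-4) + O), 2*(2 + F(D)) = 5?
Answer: 169/4 ≈ 42.250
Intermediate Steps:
F(D) = ½ (F(D) = -2 + (½)*5 = -2 + 5/2 = ½)
g(y, Q) = 9/2 + y (g(y, Q) = y + (½ + 4) = y + 9/2 = 9/2 + y)
G = -4 (G = 4*(1*(2 - 3)) = 4*(1*(-1)) = 4*(-1) = -4)
(g(6, 1/3 + 5/(-1)) + G)² = ((9/2 + 6) - 4)² = (21/2 - 4)² = (13/2)² = 169/4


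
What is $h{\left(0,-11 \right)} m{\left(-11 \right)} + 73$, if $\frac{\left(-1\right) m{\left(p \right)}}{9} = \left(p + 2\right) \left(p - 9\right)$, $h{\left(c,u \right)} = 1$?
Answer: $-1547$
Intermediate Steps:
$m{\left(p \right)} = - 9 \left(-9 + p\right) \left(2 + p\right)$ ($m{\left(p \right)} = - 9 \left(p + 2\right) \left(p - 9\right) = - 9 \left(2 + p\right) \left(-9 + p\right) = - 9 \left(-9 + p\right) \left(2 + p\right)$)
$h{\left(0,-11 \right)} m{\left(-11 \right)} + 73 = 1 \left(162 - 9 \left(-11\right)^{2} + 63 \left(-11\right)\right) + 73 = 1 \left(162 - 1089 - 693\right) + 73 = 1 \left(-1620\right) + 73 = -1620 + 73 = -1547$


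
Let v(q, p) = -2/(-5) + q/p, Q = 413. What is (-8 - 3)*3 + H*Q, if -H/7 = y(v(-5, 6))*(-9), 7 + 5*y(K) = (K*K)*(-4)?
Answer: -5046029/125 ≈ -40368.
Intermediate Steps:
v(q, p) = ⅖ + q/p (v(q, p) = -2*(-⅕) + q/p = ⅖ + q/p)
y(K) = -7/5 - 4*K²/5 (y(K) = -7/5 + ((K*K)*(-4))/5 = -7/5 + (K²*(-4))/5 = -7/5 + (-4*K²)/5 = -7/5 - 4*K²/5)
H = -12208/125 (H = -7*(-7/5 - 4*(⅖ - 5/6)²/5)*(-9) = -7*(-7/5 - 4*(⅖ - 5*⅙)²/5)*(-9) = -7*(-7/5 - 4*(⅖ - ⅚)²/5)*(-9) = -7*(-7/5 - 4*(-13/30)²/5)*(-9) = -7*(-7/5 - ⅘*169/900)*(-9) = -7*(-7/5 - 169/1125)*(-9) = -(-12208)*(-9)/1125 = -7*1744/125 = -12208/125 ≈ -97.664)
(-8 - 3)*3 + H*Q = (-8 - 3)*3 - 12208/125*413 = -11*3 - 5041904/125 = -33 - 5041904/125 = -5046029/125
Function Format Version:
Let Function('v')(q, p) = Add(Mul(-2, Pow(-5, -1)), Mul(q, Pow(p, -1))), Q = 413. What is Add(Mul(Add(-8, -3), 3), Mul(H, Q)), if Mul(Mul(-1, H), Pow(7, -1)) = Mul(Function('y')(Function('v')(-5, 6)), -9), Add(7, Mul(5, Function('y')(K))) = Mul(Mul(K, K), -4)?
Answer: Rational(-5046029, 125) ≈ -40368.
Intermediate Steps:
Function('v')(q, p) = Add(Rational(2, 5), Mul(q, Pow(p, -1))) (Function('v')(q, p) = Add(Mul(-2, Rational(-1, 5)), Mul(q, Pow(p, -1))) = Add(Rational(2, 5), Mul(q, Pow(p, -1))))
Function('y')(K) = Add(Rational(-7, 5), Mul(Rational(-4, 5), Pow(K, 2))) (Function('y')(K) = Add(Rational(-7, 5), Mul(Rational(1, 5), Mul(Mul(K, K), -4))) = Add(Rational(-7, 5), Mul(Rational(1, 5), Mul(Pow(K, 2), -4))) = Add(Rational(-7, 5), Mul(Rational(1, 5), Mul(-4, Pow(K, 2)))) = Add(Rational(-7, 5), Mul(Rational(-4, 5), Pow(K, 2))))
H = Rational(-12208, 125) (H = Mul(-7, Mul(Add(Rational(-7, 5), Mul(Rational(-4, 5), Pow(Add(Rational(2, 5), Mul(-5, Pow(6, -1))), 2))), -9)) = Mul(-7, Mul(Add(Rational(-7, 5), Mul(Rational(-4, 5), Pow(Add(Rational(2, 5), Mul(-5, Rational(1, 6))), 2))), -9)) = Mul(-7, Mul(Add(Rational(-7, 5), Mul(Rational(-4, 5), Pow(Add(Rational(2, 5), Rational(-5, 6)), 2))), -9)) = Mul(-7, Mul(Add(Rational(-7, 5), Mul(Rational(-4, 5), Pow(Rational(-13, 30), 2))), -9)) = Mul(-7, Mul(Add(Rational(-7, 5), Mul(Rational(-4, 5), Rational(169, 900))), -9)) = Mul(-7, Mul(Add(Rational(-7, 5), Rational(-169, 1125)), -9)) = Mul(-7, Mul(Rational(-1744, 1125), -9)) = Mul(-7, Rational(1744, 125)) = Rational(-12208, 125) ≈ -97.664)
Add(Mul(Add(-8, -3), 3), Mul(H, Q)) = Add(Mul(Add(-8, -3), 3), Mul(Rational(-12208, 125), 413)) = Add(Mul(-11, 3), Rational(-5041904, 125)) = Add(-33, Rational(-5041904, 125)) = Rational(-5046029, 125)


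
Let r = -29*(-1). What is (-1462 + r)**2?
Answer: 2053489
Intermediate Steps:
r = 29
(-1462 + r)**2 = (-1462 + 29)**2 = (-1433)**2 = 2053489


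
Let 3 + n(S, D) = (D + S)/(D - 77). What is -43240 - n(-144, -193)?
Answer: -11674327/270 ≈ -43238.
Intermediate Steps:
n(S, D) = -3 + (D + S)/(-77 + D) (n(S, D) = -3 + (D + S)/(D - 77) = -3 + (D + S)/(-77 + D))
-43240 - n(-144, -193) = -43240 - (231 - 144 - 2*(-193))/(-77 - 193) = -43240 - (231 - 144 + 386)/(-270) = -43240 - (-1)*473/270 = -43240 - 1*(-473/270) = -43240 + 473/270 = -11674327/270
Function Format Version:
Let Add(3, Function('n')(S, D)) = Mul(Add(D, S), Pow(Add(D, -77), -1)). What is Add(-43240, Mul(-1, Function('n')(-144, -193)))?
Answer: Rational(-11674327, 270) ≈ -43238.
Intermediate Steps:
Function('n')(S, D) = Add(-3, Mul(Pow(Add(-77, D), -1), Add(D, S))) (Function('n')(S, D) = Add(-3, Mul(Add(D, S), Pow(Add(D, -77), -1))) = Add(-3, Mul(Add(D, S), Pow(Add(-77, D), -1))) = Add(-3, Mul(Pow(Add(-77, D), -1), Add(D, S))))
Add(-43240, Mul(-1, Function('n')(-144, -193))) = Add(-43240, Mul(-1, Mul(Pow(Add(-77, -193), -1), Add(231, -144, Mul(-2, -193))))) = Add(-43240, Mul(-1, Mul(Pow(-270, -1), Add(231, -144, 386)))) = Add(-43240, Mul(-1, Mul(Rational(-1, 270), 473))) = Add(-43240, Mul(-1, Rational(-473, 270))) = Add(-43240, Rational(473, 270)) = Rational(-11674327, 270)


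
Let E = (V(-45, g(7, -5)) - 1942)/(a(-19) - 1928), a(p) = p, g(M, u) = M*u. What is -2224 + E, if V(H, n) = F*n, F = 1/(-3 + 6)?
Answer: -12984523/5841 ≈ -2223.0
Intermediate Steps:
F = ⅓ (F = 1/3 = ⅓ ≈ 0.33333)
V(H, n) = n/3
E = 5861/5841 (E = ((7*(-5))/3 - 1942)/(-19 - 1928) = ((⅓)*(-35) - 1942)/(-1947) = (-35/3 - 1942)*(-1/1947) = -5861/3*(-1/1947) = 5861/5841 ≈ 1.0034)
-2224 + E = -2224 + 5861/5841 = -12984523/5841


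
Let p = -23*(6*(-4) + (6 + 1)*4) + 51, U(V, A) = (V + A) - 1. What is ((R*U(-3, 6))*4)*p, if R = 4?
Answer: -1312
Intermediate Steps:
U(V, A) = -1 + A + V (U(V, A) = (A + V) - 1 = -1 + A + V)
p = -41 (p = -23*(-24 + 7*4) + 51 = -23*(-24 + 28) + 51 = -23*4 + 51 = -92 + 51 = -41)
((R*U(-3, 6))*4)*p = ((4*(-1 + 6 - 3))*4)*(-41) = ((4*2)*4)*(-41) = (8*4)*(-41) = 32*(-41) = -1312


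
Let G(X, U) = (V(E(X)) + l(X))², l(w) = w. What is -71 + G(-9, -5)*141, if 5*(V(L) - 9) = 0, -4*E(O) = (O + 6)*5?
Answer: -71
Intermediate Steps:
E(O) = -15/2 - 5*O/4 (E(O) = -(O + 6)*5/4 = -(6 + O)*5/4 = -(30 + 5*O)/4 = -15/2 - 5*O/4)
V(L) = 9 (V(L) = 9 + (⅕)*0 = 9 + 0 = 9)
G(X, U) = (9 + X)²
-71 + G(-9, -5)*141 = -71 + (9 - 9)²*141 = -71 + 0²*141 = -71 + 0*141 = -71 + 0 = -71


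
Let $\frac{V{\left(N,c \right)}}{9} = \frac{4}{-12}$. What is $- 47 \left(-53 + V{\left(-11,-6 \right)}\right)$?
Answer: $2632$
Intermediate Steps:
$V{\left(N,c \right)} = -3$ ($V{\left(N,c \right)} = 9 \frac{4}{-12} = 9 \cdot 4 \left(- \frac{1}{12}\right) = 9 \left(- \frac{1}{3}\right) = -3$)
$- 47 \left(-53 + V{\left(-11,-6 \right)}\right) = - 47 \left(-53 - 3\right) = \left(-47\right) \left(-56\right) = 2632$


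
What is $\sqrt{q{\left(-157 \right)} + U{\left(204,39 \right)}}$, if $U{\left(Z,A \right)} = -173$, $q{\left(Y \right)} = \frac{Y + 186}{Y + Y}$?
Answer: $\frac{9 i \sqrt{210694}}{314} \approx 13.156 i$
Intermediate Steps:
$q{\left(Y \right)} = \frac{186 + Y}{2 Y}$
$\sqrt{q{\left(-157 \right)} + U{\left(204,39 \right)}} = \sqrt{\frac{186 - 157}{2 \left(-157\right)} - 173} = \sqrt{\frac{1}{2} \left(- \frac{1}{157}\right) 29 - 173} = \sqrt{- \frac{29}{314} - 173} = \sqrt{- \frac{54351}{314}} = \frac{9 i \sqrt{210694}}{314}$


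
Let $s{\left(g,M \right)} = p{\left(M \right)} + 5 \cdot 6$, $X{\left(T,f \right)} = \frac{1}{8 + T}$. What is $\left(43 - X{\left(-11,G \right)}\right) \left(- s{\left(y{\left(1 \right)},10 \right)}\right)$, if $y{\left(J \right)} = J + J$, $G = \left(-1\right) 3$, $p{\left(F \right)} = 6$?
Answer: $-1560$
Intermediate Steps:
$G = -3$
$y{\left(J \right)} = 2 J$
$s{\left(g,M \right)} = 36$ ($s{\left(g,M \right)} = 6 + 5 \cdot 6 = 6 + 30 = 36$)
$\left(43 - X{\left(-11,G \right)}\right) \left(- s{\left(y{\left(1 \right)},10 \right)}\right) = \left(43 - \frac{1}{8 - 11}\right) \left(\left(-1\right) 36\right) = \left(43 - \frac{1}{-3}\right) \left(-36\right) = \left(43 - - \frac{1}{3}\right) \left(-36\right) = \left(43 + \frac{1}{3}\right) \left(-36\right) = \frac{130}{3} \left(-36\right) = -1560$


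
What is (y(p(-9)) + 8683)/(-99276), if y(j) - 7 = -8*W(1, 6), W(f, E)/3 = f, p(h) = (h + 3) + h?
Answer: -4333/49638 ≈ -0.087292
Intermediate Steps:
p(h) = 3 + 2*h (p(h) = (3 + h) + h = 3 + 2*h)
W(f, E) = 3*f
y(j) = -17 (y(j) = 7 - 24 = -17)
(y(p(-9)) + 8683)/(-99276) = (-17 + 8683)/(-99276) = 8666*(-1/99276) = -4333/49638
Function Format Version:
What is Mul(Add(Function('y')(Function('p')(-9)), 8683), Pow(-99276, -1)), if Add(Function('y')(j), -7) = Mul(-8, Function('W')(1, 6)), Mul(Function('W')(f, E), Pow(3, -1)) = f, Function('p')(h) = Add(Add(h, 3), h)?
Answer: Rational(-4333, 49638) ≈ -0.087292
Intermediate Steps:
Function('p')(h) = Add(3, Mul(2, h)) (Function('p')(h) = Add(Add(3, h), h) = Add(3, Mul(2, h)))
Function('W')(f, E) = Mul(3, f)
Function('y')(j) = -17 (Function('y')(j) = Add(7, Mul(-8, Mul(3, 1))) = Add(7, Mul(-8, 3)) = Add(7, -24) = -17)
Mul(Add(Function('y')(Function('p')(-9)), 8683), Pow(-99276, -1)) = Mul(Add(-17, 8683), Pow(-99276, -1)) = Mul(8666, Rational(-1, 99276)) = Rational(-4333, 49638)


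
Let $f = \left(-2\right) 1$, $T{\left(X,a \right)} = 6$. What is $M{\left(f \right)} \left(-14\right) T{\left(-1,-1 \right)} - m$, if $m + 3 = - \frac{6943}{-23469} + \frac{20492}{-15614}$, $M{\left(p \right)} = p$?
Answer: $\frac{31517303966}{183222483} \approx 172.02$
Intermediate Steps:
$f = -2$
$m = - \frac{735926822}{183222483}$ ($m = -3 + \left(- \frac{6943}{-23469} + \frac{20492}{-15614}\right) = -3 + \left(\left(-6943\right) \left(- \frac{1}{23469}\right) + 20492 \left(- \frac{1}{15614}\right)\right) = -3 + \left(\frac{6943}{23469} - \frac{10246}{7807}\right) = -3 - \frac{186259373}{183222483} = - \frac{735926822}{183222483} \approx -4.0166$)
$M{\left(f \right)} \left(-14\right) T{\left(-1,-1 \right)} - m = \left(-2\right) \left(-14\right) 6 - - \frac{735926822}{183222483} = 28 \cdot 6 + \frac{735926822}{183222483} = 168 + \frac{735926822}{183222483} = \frac{31517303966}{183222483}$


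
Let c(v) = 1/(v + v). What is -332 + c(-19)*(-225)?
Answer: -12391/38 ≈ -326.08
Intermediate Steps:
c(v) = 1/(2*v)
-332 + c(-19)*(-225) = -332 + ((½)/(-19))*(-225) = -332 + ((½)*(-1/19))*(-225) = -332 - 1/38*(-225) = -332 + 225/38 = -12391/38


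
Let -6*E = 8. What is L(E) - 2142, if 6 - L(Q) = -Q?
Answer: -6412/3 ≈ -2137.3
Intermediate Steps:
E = -4/3 (E = -⅙*8 = -4/3 ≈ -1.3333)
L(Q) = 6 + Q (L(Q) = 6 - (-1)*Q = 6 + Q)
L(E) - 2142 = (6 - 4/3) - 2142 = 14/3 - 2142 = -6412/3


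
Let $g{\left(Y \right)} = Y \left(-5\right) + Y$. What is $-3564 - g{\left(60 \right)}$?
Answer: $-3324$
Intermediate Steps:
$g{\left(Y \right)} = - 4 Y$ ($g{\left(Y \right)} = - 5 Y + Y = - 4 Y$)
$-3564 - g{\left(60 \right)} = -3564 - \left(-4\right) 60 = -3564 - -240 = -3564 + 240 = -3324$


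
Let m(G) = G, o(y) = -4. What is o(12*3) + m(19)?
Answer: 15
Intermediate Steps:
o(12*3) + m(19) = -4 + 19 = 15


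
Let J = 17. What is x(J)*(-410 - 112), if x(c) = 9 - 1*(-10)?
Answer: -9918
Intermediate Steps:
x(c) = 19 (x(c) = 9 + 10 = 19)
x(J)*(-410 - 112) = 19*(-410 - 112) = 19*(-522) = -9918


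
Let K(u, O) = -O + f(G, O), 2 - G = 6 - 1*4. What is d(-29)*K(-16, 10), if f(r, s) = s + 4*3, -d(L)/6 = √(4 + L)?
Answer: -360*I ≈ -360.0*I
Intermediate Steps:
d(L) = -6*√(4 + L)
G = 0 (G = 2 - (6 - 1*4) = 2 - (6 - 4) = 2 - 1*2 = 2 - 2 = 0)
f(r, s) = 12 + s (f(r, s) = s + 12 = 12 + s)
K(u, O) = 12 (K(u, O) = -O + (12 + O) = 12)
d(-29)*K(-16, 10) = -6*√(4 - 29)*12 = -30*I*12 = -360*I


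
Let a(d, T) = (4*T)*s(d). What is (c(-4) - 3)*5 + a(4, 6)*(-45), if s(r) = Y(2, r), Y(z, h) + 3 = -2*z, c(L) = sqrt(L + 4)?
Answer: 7545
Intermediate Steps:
c(L) = sqrt(4 + L)
Y(z, h) = -3 - 2*z
s(r) = -7 (s(r) = -3 - 2*2 = -3 - 4 = -7)
a(d, T) = -28*T (a(d, T) = (4*T)*(-7) = -28*T)
(c(-4) - 3)*5 + a(4, 6)*(-45) = (sqrt(4 - 4) - 3)*5 - 28*6*(-45) = (sqrt(0) - 3)*5 - 168*(-45) = (0 - 3)*5 + 7560 = -3*5 + 7560 = -15 + 7560 = 7545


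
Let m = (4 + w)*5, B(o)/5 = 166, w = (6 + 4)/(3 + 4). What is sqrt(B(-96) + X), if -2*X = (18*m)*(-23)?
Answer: 2*sqrt(78995)/7 ≈ 80.303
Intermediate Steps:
w = 10/7 ≈ 1.4286
B(o) = 830 (B(o) = 5*166 = 830)
m = 190/7 (m = (4 + 10/7)*5 = (38/7)*5 = 190/7 ≈ 27.143)
X = 39330/7 (X = -18*(190/7)*(-23)/2 = -1710*(-23)/7 = -1/2*(-78660/7) = 39330/7 ≈ 5618.6)
sqrt(B(-96) + X) = sqrt(830 + 39330/7) = sqrt(45140/7) = 2*sqrt(78995)/7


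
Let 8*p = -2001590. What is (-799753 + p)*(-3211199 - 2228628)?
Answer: 22846223513389/4 ≈ 5.7116e+12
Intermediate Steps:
p = -1000795/4 (p = (⅛)*(-2001590) = -1000795/4 ≈ -2.5020e+5)
(-799753 + p)*(-3211199 - 2228628) = (-799753 - 1000795/4)*(-3211199 - 2228628) = -4199807/4*(-5439827) = 22846223513389/4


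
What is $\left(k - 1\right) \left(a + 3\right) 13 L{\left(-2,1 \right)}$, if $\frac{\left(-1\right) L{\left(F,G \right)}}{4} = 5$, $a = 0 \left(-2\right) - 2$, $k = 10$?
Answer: $-2340$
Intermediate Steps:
$a = -2$ ($a = 0 - 2 = -2$)
$L{\left(F,G \right)} = -20$ ($L{\left(F,G \right)} = \left(-4\right) 5 = -20$)
$\left(k - 1\right) \left(a + 3\right) 13 L{\left(-2,1 \right)} = \left(10 - 1\right) \left(-2 + 3\right) 13 \left(-20\right) = 9 \cdot 1 \cdot 13 \left(-20\right) = 9 \cdot 13 \left(-20\right) = 117 \left(-20\right) = -2340$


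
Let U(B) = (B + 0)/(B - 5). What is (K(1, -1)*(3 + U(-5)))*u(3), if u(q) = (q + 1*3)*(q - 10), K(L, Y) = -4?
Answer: 588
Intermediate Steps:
U(B) = B/(-5 + B)
u(q) = (-10 + q)*(3 + q) (u(q) = (q + 3)*(-10 + q) = (3 + q)*(-10 + q) = (-10 + q)*(3 + q))
(K(1, -1)*(3 + U(-5)))*u(3) = (-4*(3 - 5/(-5 - 5)))*(-30 + 3**2 - 7*3) = (-4*(3 - 5/(-10)))*(-30 + 9 - 21) = -4*(3 - 5*(-1/10))*(-42) = -4*(3 + 1/2)*(-42) = -4*7/2*(-42) = -14*(-42) = 588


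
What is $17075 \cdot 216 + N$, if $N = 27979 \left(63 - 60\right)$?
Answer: $3772137$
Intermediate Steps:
$N = 83937$ ($N = 27979 \left(63 - 60\right) = 27979 \cdot 3 = 83937$)
$17075 \cdot 216 + N = 17075 \cdot 216 + 83937 = 3688200 + 83937 = 3772137$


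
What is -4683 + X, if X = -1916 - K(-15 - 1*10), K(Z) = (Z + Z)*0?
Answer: -6599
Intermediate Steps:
K(Z) = 0 (K(Z) = (2*Z)*0 = 0)
X = -1916 (X = -1916 - 1*0 = -1916 + 0 = -1916)
-4683 + X = -4683 - 1916 = -6599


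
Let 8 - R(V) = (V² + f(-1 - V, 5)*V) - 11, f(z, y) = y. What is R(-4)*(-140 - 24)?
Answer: -3772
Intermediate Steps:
R(V) = 19 - V² - 5*V (R(V) = 8 - ((V² + 5*V) - 11) = 8 - (-11 + V² + 5*V) = 8 + (11 - V² - 5*V) = 19 - V² - 5*V)
R(-4)*(-140 - 24) = (19 - 1*(-4)² - 5*(-4))*(-140 - 24) = (19 - 1*16 + 20)*(-164) = (19 - 16 + 20)*(-164) = 23*(-164) = -3772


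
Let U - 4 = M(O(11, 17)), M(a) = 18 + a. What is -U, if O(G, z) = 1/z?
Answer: -375/17 ≈ -22.059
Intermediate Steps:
U = 375/17 (U = 4 + (18 + 1/17) = 4 + 307/17 = 375/17 ≈ 22.059)
-U = -1*375/17 = -375/17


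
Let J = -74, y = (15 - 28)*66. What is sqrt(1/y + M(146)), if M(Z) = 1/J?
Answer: I*sqrt(3698409)/15873 ≈ 0.12116*I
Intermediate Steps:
y = -858 (y = -13*66 = -858)
M(Z) = -1/74 (M(Z) = 1/(-74) = -1/74)
sqrt(1/y + M(146)) = sqrt(1/(-858) - 1/74) = sqrt(-1/858 - 1/74) = sqrt(-233/15873) = I*sqrt(3698409)/15873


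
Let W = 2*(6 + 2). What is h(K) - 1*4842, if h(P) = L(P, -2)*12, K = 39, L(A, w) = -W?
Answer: -5034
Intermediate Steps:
W = 16 (W = 2*8 = 16)
L(A, w) = -16 (L(A, w) = -1*16 = -16)
h(P) = -192 (h(P) = -16*12 = -192)
h(K) - 1*4842 = -192 - 1*4842 = -192 - 4842 = -5034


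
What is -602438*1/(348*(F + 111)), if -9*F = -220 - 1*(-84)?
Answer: -903657/65830 ≈ -13.727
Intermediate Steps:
F = 136/9 (F = -(-220 - 1*(-84))/9 = -(-220 + 84)/9 = -1/9*(-136) = 136/9 ≈ 15.111)
-602438*1/(348*(F + 111)) = -602438*1/(348*(136/9 + 111)) = -602438/((1135/9)*348) = -602438/131660/3 = -602438*3/131660 = -903657/65830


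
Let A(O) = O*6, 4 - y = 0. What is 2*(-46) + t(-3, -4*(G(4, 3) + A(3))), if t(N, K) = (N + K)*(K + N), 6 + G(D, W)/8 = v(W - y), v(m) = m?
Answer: 22109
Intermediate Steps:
y = 4 (y = 4 - 1*0 = 4 + 0 = 4)
A(O) = 6*O
G(D, W) = -80 + 8*W (G(D, W) = -48 + 8*(W - 1*4) = -48 + 8*(W - 4) = -48 + 8*(-4 + W) = -48 + (-32 + 8*W) = -80 + 8*W)
t(N, K) = (K + N)² (t(N, K) = (K + N)*(K + N) = (K + N)²)
2*(-46) + t(-3, -4*(G(4, 3) + A(3))) = 2*(-46) + (-4*((-80 + 8*3) + 6*3) - 3)² = -92 + (-4*((-80 + 24) + 18) - 3)² = -92 + (-4*(-56 + 18) - 3)² = -92 + (-4*(-38) - 3)² = -92 + (152 - 3)² = -92 + 149² = -92 + 22201 = 22109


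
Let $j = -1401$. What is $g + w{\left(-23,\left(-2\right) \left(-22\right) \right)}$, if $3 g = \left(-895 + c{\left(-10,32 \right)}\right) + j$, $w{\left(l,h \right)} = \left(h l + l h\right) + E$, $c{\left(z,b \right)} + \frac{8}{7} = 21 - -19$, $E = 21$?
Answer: $- \frac{57863}{21} \approx -2755.4$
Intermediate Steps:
$c{\left(z,b \right)} = \frac{272}{7}$ ($c{\left(z,b \right)} = - \frac{8}{7} + \left(21 - -19\right) = - \frac{8}{7} + \left(21 + 19\right) = - \frac{8}{7} + 40 = \frac{272}{7}$)
$w{\left(l,h \right)} = 21 + 2 h l$ ($w{\left(l,h \right)} = \left(h l + l h\right) + 21 = \left(h l + h l\right) + 21 = 2 h l + 21 = 21 + 2 h l$)
$g = - \frac{15800}{21}$ ($g = \frac{\left(-895 + \frac{272}{7}\right) - 1401}{3} = \frac{- \frac{5993}{7} - 1401}{3} = \frac{1}{3} \left(- \frac{15800}{7}\right) = - \frac{15800}{21} \approx -752.38$)
$g + w{\left(-23,\left(-2\right) \left(-22\right) \right)} = - \frac{15800}{21} + \left(21 + 2 \left(\left(-2\right) \left(-22\right)\right) \left(-23\right)\right) = - \frac{15800}{21} + \left(21 + 2 \cdot 44 \left(-23\right)\right) = - \frac{15800}{21} + \left(21 - 2024\right) = - \frac{15800}{21} - 2003 = - \frac{57863}{21}$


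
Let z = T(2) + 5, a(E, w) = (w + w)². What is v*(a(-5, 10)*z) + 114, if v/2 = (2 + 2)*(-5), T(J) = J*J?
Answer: -143886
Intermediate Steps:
T(J) = J²
a(E, w) = 4*w² (a(E, w) = (2*w)² = 4*w²)
z = 9 (z = 2² + 5 = 4 + 5 = 9)
v = -40 (v = 2*((2 + 2)*(-5)) = 2*(4*(-5)) = 2*(-20) = -40)
v*(a(-5, 10)*z) + 114 = -40*4*10²*9 + 114 = -40*4*100*9 + 114 = -16000*9 + 114 = -40*3600 + 114 = -144000 + 114 = -143886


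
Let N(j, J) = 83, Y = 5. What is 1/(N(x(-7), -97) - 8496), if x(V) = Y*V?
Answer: -1/8413 ≈ -0.00011886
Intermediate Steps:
x(V) = 5*V
1/(N(x(-7), -97) - 8496) = 1/(83 - 8496) = 1/(-8413) = -1/8413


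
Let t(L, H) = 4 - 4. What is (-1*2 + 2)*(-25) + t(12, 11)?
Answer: 0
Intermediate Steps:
t(L, H) = 0
(-1*2 + 2)*(-25) + t(12, 11) = (-1*2 + 2)*(-25) + 0 = (-2 + 2)*(-25) + 0 = 0*(-25) + 0 = 0 + 0 = 0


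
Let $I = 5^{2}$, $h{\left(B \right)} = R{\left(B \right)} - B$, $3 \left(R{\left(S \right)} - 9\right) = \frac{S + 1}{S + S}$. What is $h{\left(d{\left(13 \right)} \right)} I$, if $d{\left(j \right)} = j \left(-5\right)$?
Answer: $\frac{72310}{39} \approx 1854.1$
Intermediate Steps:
$R{\left(S \right)} = 9 + \frac{1 + S}{6 S}$ ($R{\left(S \right)} = 9 + \frac{\left(S + 1\right) \frac{1}{S + S}}{3} = 9 + \frac{\left(1 + S\right) \frac{1}{2 S}}{3} = 9 + \frac{\frac{1}{2} \frac{1}{S} \left(1 + S\right)}{3} = 9 + \frac{1 + S}{6 S}$)
$d{\left(j \right)} = - 5 j$
$h{\left(B \right)} = - B + \frac{1 + 55 B}{6 B}$ ($h{\left(B \right)} = \frac{1 + 55 B}{6 B} - B = - B + \frac{1 + 55 B}{6 B}$)
$I = 25$
$h{\left(d{\left(13 \right)} \right)} I = \left(\frac{55}{6} - \left(-5\right) 13 + \frac{1}{6 \left(\left(-5\right) 13\right)}\right) 25 = \left(\frac{55}{6} - -65 + \frac{1}{6 \left(-65\right)}\right) 25 = \left(\frac{55}{6} + 65 + \frac{1}{6} \left(- \frac{1}{65}\right)\right) 25 = \left(\frac{55}{6} + 65 - \frac{1}{390}\right) 25 = \frac{14462}{195} \cdot 25 = \frac{72310}{39}$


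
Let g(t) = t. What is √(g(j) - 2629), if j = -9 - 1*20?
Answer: I*√2658 ≈ 51.556*I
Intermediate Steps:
j = -29 (j = -9 - 20 = -29)
√(g(j) - 2629) = √(-29 - 2629) = √(-2658) = I*√2658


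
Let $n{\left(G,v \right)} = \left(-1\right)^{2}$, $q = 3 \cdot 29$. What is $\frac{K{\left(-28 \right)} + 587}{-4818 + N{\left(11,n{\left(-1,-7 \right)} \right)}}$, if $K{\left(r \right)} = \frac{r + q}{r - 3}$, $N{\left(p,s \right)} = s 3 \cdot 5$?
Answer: $- \frac{6046}{49631} \approx -0.12182$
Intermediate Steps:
$q = 87$
$n{\left(G,v \right)} = 1$
$N{\left(p,s \right)} = 15 s$ ($N{\left(p,s \right)} = 3 s 5 = 15 s$)
$K{\left(r \right)} = \frac{87 + r}{-3 + r}$ ($K{\left(r \right)} = \frac{r + 87}{r - 3} = \frac{87 + r}{-3 + r}$)
$\frac{K{\left(-28 \right)} + 587}{-4818 + N{\left(11,n{\left(-1,-7 \right)} \right)}} = \frac{\frac{87 - 28}{-3 - 28} + 587}{-4818 + 15 \cdot 1} = \frac{\frac{1}{-31} \cdot 59 + 587}{-4818 + 15} = \frac{\left(- \frac{1}{31}\right) 59 + 587}{-4803} = \left(- \frac{59}{31} + 587\right) \left(- \frac{1}{4803}\right) = \frac{18138}{31} \left(- \frac{1}{4803}\right) = - \frac{6046}{49631}$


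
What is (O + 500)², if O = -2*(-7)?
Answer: 264196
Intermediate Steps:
O = 14
(O + 500)² = (14 + 500)² = 514² = 264196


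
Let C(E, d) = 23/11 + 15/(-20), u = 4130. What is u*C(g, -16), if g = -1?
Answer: 121835/22 ≈ 5538.0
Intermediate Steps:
C(E, d) = 59/44 (C(E, d) = 23*(1/11) + 15*(-1/20) = 23/11 - ¾ = 59/44)
u*C(g, -16) = 4130*(59/44) = 121835/22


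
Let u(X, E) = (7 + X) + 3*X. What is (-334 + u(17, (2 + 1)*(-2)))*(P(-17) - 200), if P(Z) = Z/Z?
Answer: 51541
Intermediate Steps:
P(Z) = 1
u(X, E) = 7 + 4*X
(-334 + u(17, (2 + 1)*(-2)))*(P(-17) - 200) = (-334 + (7 + 4*17))*(1 - 200) = (-334 + (7 + 68))*(-199) = (-334 + 75)*(-199) = -259*(-199) = 51541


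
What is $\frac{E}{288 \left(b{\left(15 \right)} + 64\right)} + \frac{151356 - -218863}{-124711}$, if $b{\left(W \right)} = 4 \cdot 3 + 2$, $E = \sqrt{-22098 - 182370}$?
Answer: $- \frac{370219}{124711} + \frac{i \sqrt{51117}}{11232} \approx -2.9686 + 0.020129 i$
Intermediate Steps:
$E = 2 i \sqrt{51117}$ ($E = \sqrt{-204468} = 2 i \sqrt{51117} \approx 452.18 i$)
$b{\left(W \right)} = 14$ ($b{\left(W \right)} = 12 + 2 = 14$)
$\frac{E}{288 \left(b{\left(15 \right)} + 64\right)} + \frac{151356 - -218863}{-124711} = \frac{2 i \sqrt{51117}}{288 \left(14 + 64\right)} + \frac{151356 - -218863}{-124711} = \frac{2 i \sqrt{51117}}{288 \cdot 78} + \left(151356 + 218863\right) \left(- \frac{1}{124711}\right) = \frac{2 i \sqrt{51117}}{22464} + 370219 \left(- \frac{1}{124711}\right) = 2 i \sqrt{51117} \cdot \frac{1}{22464} - \frac{370219}{124711} = \frac{i \sqrt{51117}}{11232} - \frac{370219}{124711} = - \frac{370219}{124711} + \frac{i \sqrt{51117}}{11232}$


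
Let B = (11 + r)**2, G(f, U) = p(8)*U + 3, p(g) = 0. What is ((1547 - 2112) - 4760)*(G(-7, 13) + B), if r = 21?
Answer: -5468775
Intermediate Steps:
G(f, U) = 3 (G(f, U) = 0*U + 3 = 0 + 3 = 3)
B = 1024 (B = (11 + 21)**2 = 32**2 = 1024)
((1547 - 2112) - 4760)*(G(-7, 13) + B) = ((1547 - 2112) - 4760)*(3 + 1024) = (-565 - 4760)*1027 = -5325*1027 = -5468775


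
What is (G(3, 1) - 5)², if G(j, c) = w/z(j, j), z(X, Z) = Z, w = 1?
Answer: 196/9 ≈ 21.778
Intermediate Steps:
G(j, c) = 1/j
(G(3, 1) - 5)² = (1/3 - 5)² = (⅓ - 5)² = (-14/3)² = 196/9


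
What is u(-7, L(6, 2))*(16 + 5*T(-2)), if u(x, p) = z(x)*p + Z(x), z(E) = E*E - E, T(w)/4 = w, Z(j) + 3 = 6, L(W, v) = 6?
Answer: -8136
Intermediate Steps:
Z(j) = 3 (Z(j) = -3 + 6 = 3)
T(w) = 4*w
z(E) = E² - E
u(x, p) = 3 + p*x*(-1 + x) (u(x, p) = (x*(-1 + x))*p + 3 = p*x*(-1 + x) + 3 = 3 + p*x*(-1 + x))
u(-7, L(6, 2))*(16 + 5*T(-2)) = (3 + 6*(-7)*(-1 - 7))*(16 + 5*(4*(-2))) = (3 + 6*(-7)*(-8))*(16 + 5*(-8)) = (3 + 336)*(16 - 40) = 339*(-24) = -8136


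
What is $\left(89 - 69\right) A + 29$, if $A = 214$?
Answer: $4309$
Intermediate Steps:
$\left(89 - 69\right) A + 29 = \left(89 - 69\right) 214 + 29 = 20 \cdot 214 + 29 = 4280 + 29 = 4309$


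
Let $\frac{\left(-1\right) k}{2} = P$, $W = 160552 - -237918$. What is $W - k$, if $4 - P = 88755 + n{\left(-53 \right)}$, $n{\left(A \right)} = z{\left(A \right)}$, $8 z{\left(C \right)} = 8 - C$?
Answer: $\frac{883811}{4} \approx 2.2095 \cdot 10^{5}$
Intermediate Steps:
$z{\left(C \right)} = 1 - \frac{C}{8}$ ($z{\left(C \right)} = \frac{8 - C}{8} = 1 - \frac{C}{8}$)
$W = 398470$ ($W = 160552 + 237918 = 398470$)
$n{\left(A \right)} = 1 - \frac{A}{8}$
$P = - \frac{710069}{8}$ ($P = 4 - \left(88755 + \left(1 - - \frac{53}{8}\right)\right) = 4 - \left(88755 + \left(1 + \frac{53}{8}\right)\right) = 4 - \left(88755 + \frac{61}{8}\right) = 4 - \frac{710101}{8} = - \frac{710069}{8} \approx -88759.0$)
$k = \frac{710069}{4}$ ($k = \left(-2\right) \left(- \frac{710069}{8}\right) = \frac{710069}{4} \approx 1.7752 \cdot 10^{5}$)
$W - k = 398470 - \frac{710069}{4} = \frac{883811}{4}$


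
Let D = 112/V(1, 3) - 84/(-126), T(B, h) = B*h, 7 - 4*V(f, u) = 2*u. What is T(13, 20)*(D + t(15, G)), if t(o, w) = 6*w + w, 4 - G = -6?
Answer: 404560/3 ≈ 1.3485e+5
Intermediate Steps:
V(f, u) = 7/4 - u/2
G = 10 (G = 4 - 1*(-6) = 4 + 6 = 10)
t(o, w) = 7*w
D = 1346/3 (D = 112/(7/4 - ½*3) - 84/(-126) = 112/(7/4 - 3/2) - 84*(-1/126) = 112/(¼) + ⅔ = 112*4 + ⅔ = 448 + ⅔ = 1346/3 ≈ 448.67)
T(13, 20)*(D + t(15, G)) = (13*20)*(1346/3 + 7*10) = 260*(1346/3 + 70) = 260*(1556/3) = 404560/3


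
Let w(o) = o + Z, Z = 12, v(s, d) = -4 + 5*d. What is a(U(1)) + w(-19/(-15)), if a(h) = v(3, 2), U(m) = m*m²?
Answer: 289/15 ≈ 19.267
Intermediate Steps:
U(m) = m³
a(h) = 6 (a(h) = -4 + 5*2 = -4 + 10 = 6)
w(o) = 12 + o (w(o) = o + 12 = 12 + o)
a(U(1)) + w(-19/(-15)) = 6 + (12 - 19/(-15)) = 6 + (12 - 19*(-1/15)) = 6 + (12 + 19/15) = 6 + 199/15 = 289/15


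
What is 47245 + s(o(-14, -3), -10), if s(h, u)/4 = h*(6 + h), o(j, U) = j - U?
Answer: 47465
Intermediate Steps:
s(h, u) = 4*h*(6 + h) (s(h, u) = 4*(h*(6 + h)) = 4*h*(6 + h))
47245 + s(o(-14, -3), -10) = 47245 + 4*(-14 - 1*(-3))*(6 + (-14 - 1*(-3))) = 47245 + 4*(-14 + 3)*(6 + (-14 + 3)) = 47245 + 4*(-11)*(6 - 11) = 47245 + 4*(-11)*(-5) = 47245 + 220 = 47465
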